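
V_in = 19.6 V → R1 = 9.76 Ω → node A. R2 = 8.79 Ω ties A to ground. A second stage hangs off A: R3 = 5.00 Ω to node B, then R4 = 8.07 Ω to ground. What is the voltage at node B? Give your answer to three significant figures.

V_B ≈ 4.24 V

The second stage (R3 + R4 = 13.07 Ω) loads node A in parallel with R2.
Effective lower resistance at A: R2 ‖ 13.07 = 5.256 Ω.
First divider: V_A = V_in · 5.256/(9.76 + 5.256) = 6.860 V.
Then the unloaded second divider: V_B = V_A × R4/(R3+R4) = 6.860 × 0.6174 = 4.236 V.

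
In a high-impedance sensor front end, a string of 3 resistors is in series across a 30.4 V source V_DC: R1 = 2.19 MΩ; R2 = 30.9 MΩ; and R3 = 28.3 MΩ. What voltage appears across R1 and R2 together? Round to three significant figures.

V ≈ 16.4 V

ΣR = 2.19 + 30.9 + 28.3 = 61.39 MΩ.
R_{R1..R2} = 2.19 + 30.9 = 33.09 MΩ.
Voltage divider: V = V_DC · (33.09 / 61.39) = 30.4 × 0.5390 = 16.39 V.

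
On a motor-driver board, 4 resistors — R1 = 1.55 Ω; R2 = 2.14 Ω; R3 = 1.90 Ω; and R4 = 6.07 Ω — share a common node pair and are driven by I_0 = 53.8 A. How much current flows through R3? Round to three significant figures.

I ≈ 15.7 A

Total conductance ΣG = 1/1.55 + 1/2.14 + 1/1.90 + 1/6.07 = 1.804 (units of 1/Ω).
Current divider: I(R3) = I_0 · G_k/ΣG = 53.8 × (0.5263/1.804) = 53.8 × 0.2918 = 15.70 A.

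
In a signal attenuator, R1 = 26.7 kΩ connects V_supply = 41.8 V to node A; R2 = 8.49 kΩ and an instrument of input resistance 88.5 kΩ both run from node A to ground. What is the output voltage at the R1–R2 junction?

V_out ≈ 9.40 V

First combine the lower leg with the load: R2 ‖ R_L = 7.747 kΩ.
Voltage divider with the loaded lower leg: V_out = 41.8 × 7.747/(26.7 + 7.747) = 41.8 × 0.2249 = 9.401 V.
(Unloaded it would be 10.1 V; the load pulls it down.)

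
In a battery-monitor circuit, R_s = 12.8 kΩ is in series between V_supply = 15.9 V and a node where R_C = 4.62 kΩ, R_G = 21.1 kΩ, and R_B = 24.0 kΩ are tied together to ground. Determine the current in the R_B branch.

Equivalent of the parallel group: R_p = 3.273 kΩ.
V_A by voltage divider: V_A = 15.9 × 3.273/(12.8 + 3.273) = 3.238 V.
Branch current I = V_A/R_B = 3.238/24.0 = 0.1349 mA.
(Check via current divider: I_total = 0.9892 mA; share G_k/ΣG = 0.1364 → same result.)

I ≈ 0.135 mA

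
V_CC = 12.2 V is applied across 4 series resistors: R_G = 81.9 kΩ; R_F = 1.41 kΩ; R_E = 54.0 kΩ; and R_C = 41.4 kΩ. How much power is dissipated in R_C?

P ≈ 0.193 mW

Series current I = V_CC/ΣR = 12.2/178.7 = 0.06827 mA.
V(R_C) = I·R = 2.826 V; P = V·I = 2.826 × 0.06827 = 0.1929 mW.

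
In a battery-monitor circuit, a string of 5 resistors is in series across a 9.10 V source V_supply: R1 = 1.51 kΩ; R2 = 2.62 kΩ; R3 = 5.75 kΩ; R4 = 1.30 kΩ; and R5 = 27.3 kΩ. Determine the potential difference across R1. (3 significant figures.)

Series total: ΣR = 1.51 + 2.62 + 5.75 + 1.30 + 27.3 = 38.48 kΩ.
Voltage divider: V = V_supply · (1.510 / 38.48) = 9.10 × 0.03924 = 0.3571 V.

V ≈ 0.357 V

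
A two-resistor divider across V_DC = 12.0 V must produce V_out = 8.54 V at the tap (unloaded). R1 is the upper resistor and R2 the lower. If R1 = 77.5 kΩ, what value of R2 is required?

V_out/V_DC = R2/(R1+R2) = 0.7117.
Rearranging, R2 = R1·k/(1−k) = 77.5 × 2.468 = 191.3 kΩ.

R2 ≈ 191 kΩ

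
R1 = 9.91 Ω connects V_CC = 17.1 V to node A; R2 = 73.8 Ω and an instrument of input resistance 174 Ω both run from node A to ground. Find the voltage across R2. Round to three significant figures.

R2 ‖ R_L = (73.8 × 174)/(73.8 + 174) = 51.82 Ω.
Then V_out = V_CC · R2'/(R1 + R2') = 17.1 × 51.82/61.73 = 14.35 V.

V_out ≈ 14.4 V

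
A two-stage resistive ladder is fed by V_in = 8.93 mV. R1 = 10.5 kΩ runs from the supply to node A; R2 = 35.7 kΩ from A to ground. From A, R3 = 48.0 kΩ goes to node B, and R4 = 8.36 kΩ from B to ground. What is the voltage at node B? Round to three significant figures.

The second stage (R3 + R4 = 56.36 kΩ) loads node A in parallel with R2.
R2 ‖ (R3+R4) = 21.86 kΩ.
V_A = 8.93 × 21.86/(10.5 + 21.86) = 6.032 mV.
Stage 2 is unloaded, so V_B = V_A · R4/(R3+R4) = 6.032 × 8.36/56.36 = 0.8948 mV.

V_B ≈ 0.895 mV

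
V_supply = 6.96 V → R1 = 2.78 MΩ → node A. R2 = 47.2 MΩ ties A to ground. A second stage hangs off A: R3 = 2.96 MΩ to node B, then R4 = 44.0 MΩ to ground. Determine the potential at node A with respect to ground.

V_A ≈ 6.22 V

The second stage (R3 + R4 = 46.96 MΩ) loads node A in parallel with R2.
R2 ‖ (R3+R4) = 23.54 MΩ.
So V_A = 6.96 × 0.8944 = 6.225 V.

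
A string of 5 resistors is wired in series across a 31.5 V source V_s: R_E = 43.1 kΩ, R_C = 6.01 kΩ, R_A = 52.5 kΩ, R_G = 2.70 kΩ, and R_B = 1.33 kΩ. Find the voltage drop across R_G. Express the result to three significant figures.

V ≈ 0.805 V

ΣR = 43.1 + 6.01 + 52.5 + 2.70 + 1.33 = 105.6 kΩ.
By the voltage-divider rule, V = 31.5 × 2.700/105.6 = 0.8051 V.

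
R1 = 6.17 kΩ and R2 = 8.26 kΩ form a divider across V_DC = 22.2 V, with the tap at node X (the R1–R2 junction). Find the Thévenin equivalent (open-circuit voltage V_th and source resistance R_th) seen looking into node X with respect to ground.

V_th ≈ 12.7 V, R_th ≈ 3.53 kΩ

V_th is the unloaded tap voltage: V_DC · R2/(R1+R2) = 22.2 × 0.5724 = 12.71 V.
With V_DC suppressed (replaced by a short), R_th = R1 ‖ R2 = (6.170 × 8.26)/(6.170 + 8.26) = 3.532 kΩ.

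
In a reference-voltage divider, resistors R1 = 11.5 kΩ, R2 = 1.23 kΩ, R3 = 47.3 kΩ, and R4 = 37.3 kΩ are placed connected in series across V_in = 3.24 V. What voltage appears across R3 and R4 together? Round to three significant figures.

V ≈ 2.82 V

ΣR = 11.5 + 1.23 + 47.3 + 37.3 = 97.33 kΩ.
R_{R3..R4} = 47.3 + 37.3 = 84.60 kΩ.
V = V_in · R/ΣR = 3.24 × 0.8692 = 2.816 V.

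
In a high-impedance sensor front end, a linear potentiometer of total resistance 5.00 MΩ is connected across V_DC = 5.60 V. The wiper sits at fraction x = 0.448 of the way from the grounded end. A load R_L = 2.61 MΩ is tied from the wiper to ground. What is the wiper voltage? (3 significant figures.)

Split the track: R_lower = x·R_p = 2.240 MΩ, R_upper = (1−x)·R_p = 2.760 MΩ.
Lower segment in parallel with the load: 2.240 ‖ 2.61 = 1.205 MΩ.
V_out = 5.60 × 1.205/(2.760 + 1.205) = 1.702 V.

V_out ≈ 1.70 V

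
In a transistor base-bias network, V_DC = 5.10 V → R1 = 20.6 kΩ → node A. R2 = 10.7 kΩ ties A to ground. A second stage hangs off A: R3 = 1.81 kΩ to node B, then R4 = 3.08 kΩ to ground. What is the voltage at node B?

V_B ≈ 0.450 V

Looking into the second stage from A: R3 + R4 = 4.890 kΩ appears in parallel with R2.
R2 ‖ (R3+R4) = 3.356 kΩ.
V_A = 5.10 × 3.356/(20.6 + 3.356) = 0.7145 V.
V_B = V_A × 0.6299 = 0.4500 V.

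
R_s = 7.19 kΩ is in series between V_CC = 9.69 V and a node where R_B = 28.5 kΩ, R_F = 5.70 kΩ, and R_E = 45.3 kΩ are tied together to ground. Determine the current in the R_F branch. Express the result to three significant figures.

I ≈ 0.636 mA

Combine the parallel branches: R_p = (1/28.5 + 1/5.70 + 1/45.3)⁻¹ = 4.299 kΩ.
V_A = 9.69 × 4.299/11.49 = 3.626 V.
Branch current I = V_A/R_F = 3.626/5.70 = 0.6361 mA.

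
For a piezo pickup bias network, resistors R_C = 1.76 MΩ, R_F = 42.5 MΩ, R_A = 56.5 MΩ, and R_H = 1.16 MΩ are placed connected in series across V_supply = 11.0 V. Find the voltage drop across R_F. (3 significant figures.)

V ≈ 4.59 V

Series total: ΣR = 1.76 + 42.5 + 56.5 + 1.16 = 101.9 MΩ.
Voltage divider: V = V_supply · (42.50 / 101.9) = 11.0 × 0.4170 = 4.587 V.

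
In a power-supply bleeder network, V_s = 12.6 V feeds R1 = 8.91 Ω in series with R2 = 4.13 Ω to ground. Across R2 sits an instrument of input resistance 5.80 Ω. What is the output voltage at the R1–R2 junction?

R2 ‖ R_L = (4.13 × 5.80)/(4.13 + 5.80) = 2.412 Ω.
Now apply the divider: V_out = 12.6 × 0.2131 = 2.685 V.

V_out ≈ 2.68 V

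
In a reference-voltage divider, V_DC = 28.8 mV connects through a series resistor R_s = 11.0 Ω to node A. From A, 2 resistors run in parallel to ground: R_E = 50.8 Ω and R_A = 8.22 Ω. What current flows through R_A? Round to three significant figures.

I ≈ 1.37 mA

Parallel bank: R_p = 1/(1/50.8 + 1/8.22) = 7.075 Ω.
V_A by voltage divider: V_A = 28.8 × 7.075/(11.0 + 7.075) = 11.27 mV.
I(R_A) = V_A / R_A = 11.27/8.22 = 1.371 mA.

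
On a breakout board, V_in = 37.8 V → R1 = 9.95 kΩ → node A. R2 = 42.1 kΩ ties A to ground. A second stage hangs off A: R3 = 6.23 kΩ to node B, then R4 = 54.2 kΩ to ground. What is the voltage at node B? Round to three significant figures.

V_B ≈ 24.2 V

The second stage (R3 + R4 = 60.43 kΩ) loads node A in parallel with R2.
Effective lower resistance at A: R2 ‖ 60.43 = 24.81 kΩ.
V_A = 37.8 × 24.81/(9.95 + 24.81) = 26.98 V.
Then the unloaded second divider: V_B = V_A × R4/(R3+R4) = 26.98 × 0.8969 = 24.20 V.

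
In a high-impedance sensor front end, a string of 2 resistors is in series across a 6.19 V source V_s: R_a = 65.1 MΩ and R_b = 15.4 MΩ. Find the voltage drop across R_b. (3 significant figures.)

V ≈ 1.18 V

ΣR = 65.1 + 15.4 = 80.50 MΩ.
V = V_s · R/ΣR = 6.19 × 0.1913 = 1.184 V.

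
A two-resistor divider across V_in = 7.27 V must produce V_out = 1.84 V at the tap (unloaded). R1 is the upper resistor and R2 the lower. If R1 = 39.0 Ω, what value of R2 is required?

R2 ≈ 13.2 Ω

Required fraction k = V_out/V_in = 0.2531.
Rearranging, R2 = R1·k/(1−k) = 39.0 × 0.3389 = 13.22 Ω.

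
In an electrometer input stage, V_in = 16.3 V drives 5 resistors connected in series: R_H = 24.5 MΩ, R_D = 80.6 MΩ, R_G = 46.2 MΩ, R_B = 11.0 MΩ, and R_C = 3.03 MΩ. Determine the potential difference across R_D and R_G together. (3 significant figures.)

V ≈ 12.5 V

Total series resistance ΣR = 24.5 + 80.6 + 46.2 + 11.0 + 3.03 = 165.3 MΩ.
R_{R_D..R_G} = 80.6 + 46.2 = 126.8 MΩ.
V = V_in · R/ΣR = 16.3 × 0.7670 = 12.50 V.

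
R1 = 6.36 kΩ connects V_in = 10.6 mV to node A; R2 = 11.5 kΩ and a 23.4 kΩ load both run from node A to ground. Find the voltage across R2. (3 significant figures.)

First combine the lower leg with the load: R2 ‖ R_L = 7.711 kΩ.
Now apply the divider: V_out = 10.6 × 0.5480 = 5.809 mV.

V_out ≈ 5.81 mV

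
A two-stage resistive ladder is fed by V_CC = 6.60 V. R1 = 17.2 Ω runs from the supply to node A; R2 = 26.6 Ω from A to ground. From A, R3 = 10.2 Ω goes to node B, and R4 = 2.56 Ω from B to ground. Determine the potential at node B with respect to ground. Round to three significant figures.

V_B ≈ 0.442 V

Node A sees R2 in parallel with the series input of stage 2, R3 + R4 = 12.76 Ω.
Effective lower resistance at A: R2 ‖ 12.76 = 8.623 Ω.
First divider: V_A = V_CC · 8.623/(17.2 + 8.623) = 2.204 V.
V_B = V_A × 0.2006 = 0.4422 V.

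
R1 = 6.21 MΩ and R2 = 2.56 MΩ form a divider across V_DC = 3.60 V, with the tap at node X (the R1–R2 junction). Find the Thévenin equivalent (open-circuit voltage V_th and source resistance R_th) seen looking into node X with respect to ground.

V_th ≈ 1.05 V, R_th ≈ 1.81 MΩ

V_th is the unloaded tap voltage: V_DC · R2/(R1+R2) = 3.60 × 0.2919 = 1.051 V.
With V_DC suppressed (replaced by a short), R_th = R1 ‖ R2 = (6.210 × 2.56)/(6.210 + 2.56) = 1.813 MΩ.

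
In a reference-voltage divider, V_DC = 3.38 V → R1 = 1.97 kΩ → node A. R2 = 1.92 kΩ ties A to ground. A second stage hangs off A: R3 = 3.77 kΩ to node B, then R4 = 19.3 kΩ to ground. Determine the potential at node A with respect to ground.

Node A sees R2 in parallel with the series input of stage 2, R3 + R4 = 23.07 kΩ.
R2 ‖ (R3+R4) = 1.772 kΩ.
So V_A = 3.38 × 0.4736 = 1.601 V.

V_A ≈ 1.60 V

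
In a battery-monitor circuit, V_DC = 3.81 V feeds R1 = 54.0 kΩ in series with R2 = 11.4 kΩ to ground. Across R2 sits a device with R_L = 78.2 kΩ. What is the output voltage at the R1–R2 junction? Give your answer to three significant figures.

The load sits in parallel with R2, giving an effective lower resistance R2' = R2·R_L/(R2+R_L) = 9.950 kΩ.
Voltage divider with the loaded lower leg: V_out = 3.81 × 9.950/(54.0 + 9.950) = 3.81 × 0.1556 = 0.5928 V.
(Unloaded it would be 0.664 V; the load pulls it down.)

V_out ≈ 0.593 V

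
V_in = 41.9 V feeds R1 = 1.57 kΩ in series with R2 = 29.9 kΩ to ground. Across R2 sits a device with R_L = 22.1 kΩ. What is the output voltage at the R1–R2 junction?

First combine the lower leg with the load: R2 ‖ R_L = 12.71 kΩ.
Then V_out = V_in · R2'/(R1 + R2') = 41.9 × 12.71/14.28 = 37.29 V.

V_out ≈ 37.3 V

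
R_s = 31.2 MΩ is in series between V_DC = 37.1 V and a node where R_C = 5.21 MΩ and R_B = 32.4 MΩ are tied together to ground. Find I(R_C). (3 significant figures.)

Parallel bank: R_p = 1/(1/5.21 + 1/32.4) = 4.488 MΩ.
Node voltage V_A = V_DC · R_p/(R_s + R_p) = 37.1 × 0.1258 = 4.666 V.
I(R_C) = V_A / R_C = 4.666/5.21 = 0.8956 µA.

I ≈ 0.896 µA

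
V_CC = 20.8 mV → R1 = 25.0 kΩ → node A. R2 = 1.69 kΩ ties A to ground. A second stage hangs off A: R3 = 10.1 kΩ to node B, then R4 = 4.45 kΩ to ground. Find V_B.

V_B ≈ 0.363 mV

The second stage (R3 + R4 = 14.55 kΩ) loads node A in parallel with R2.
R2 ‖ (R3+R4) = 1.514 kΩ.
V_A = 20.8 × 1.514/(25.0 + 1.514) = 1.188 mV.
Then the unloaded second divider: V_B = V_A × R4/(R3+R4) = 1.188 × 0.3058 = 0.3633 mV.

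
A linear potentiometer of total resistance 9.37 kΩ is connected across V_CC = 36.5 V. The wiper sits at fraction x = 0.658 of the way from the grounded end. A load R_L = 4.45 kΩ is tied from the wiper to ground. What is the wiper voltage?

V_out ≈ 16.3 V

Split the track: R_lower = x·R_p = 6.165 kΩ, R_upper = (1−x)·R_p = 3.205 kΩ.
R_L loads the lower segment: effective lower R = 2.585 kΩ.
Loaded-divider output: V_out = 36.5 × 0.4465 = 16.30 V.
(Unloaded: V_out = x·V_CC = 24.0 V.)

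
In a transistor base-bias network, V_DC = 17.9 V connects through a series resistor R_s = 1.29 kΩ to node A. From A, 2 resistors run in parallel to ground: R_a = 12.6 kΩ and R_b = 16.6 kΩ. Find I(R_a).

Parallel bank: R_p = 1/(1/12.6 + 1/16.6) = 7.163 kΩ.
V_A = 17.9 × 7.163/8.453 = 15.17 V.
Branch current I = V_A/R_a = 15.17/12.6 = 1.204 mA.

I ≈ 1.20 mA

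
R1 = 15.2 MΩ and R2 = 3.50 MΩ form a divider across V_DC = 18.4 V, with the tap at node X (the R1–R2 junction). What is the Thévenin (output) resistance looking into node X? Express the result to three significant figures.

R_th ≈ 2.84 MΩ

Looking into X with the source shorted: R_th = R1·R2/(R1+R2) = 15.20 × 3.50/18.70 = 2.845 MΩ.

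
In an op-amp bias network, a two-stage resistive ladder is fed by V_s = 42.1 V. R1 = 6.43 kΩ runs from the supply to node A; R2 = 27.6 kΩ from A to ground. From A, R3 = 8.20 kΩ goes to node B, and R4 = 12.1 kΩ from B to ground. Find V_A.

V_A ≈ 27.2 V

Looking into the second stage from A: R3 + R4 = 20.30 kΩ appears in parallel with R2.
R2 ‖ (R3+R4) = 11.70 kΩ.
So V_A = 42.1 × 0.6453 = 27.17 V.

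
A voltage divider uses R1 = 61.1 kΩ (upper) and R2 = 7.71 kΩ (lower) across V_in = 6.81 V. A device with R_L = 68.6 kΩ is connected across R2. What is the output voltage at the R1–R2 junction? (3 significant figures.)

V_out ≈ 0.694 V

The load sits in parallel with R2, giving an effective lower resistance R2' = R2·R_L/(R2+R_L) = 6.931 kΩ.
Then V_out = V_in · R2'/(R1 + R2') = 6.81 × 6.931/68.03 = 0.6938 V.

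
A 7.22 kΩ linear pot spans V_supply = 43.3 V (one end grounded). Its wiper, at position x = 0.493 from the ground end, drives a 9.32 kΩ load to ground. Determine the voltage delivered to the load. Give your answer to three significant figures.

V_out ≈ 17.9 V

Lower segment x·R_p = 3.559 kΩ; upper segment (1−x)·R_p = 3.661 kΩ.
R_L loads the lower segment: effective lower R = 2.576 kΩ.
V_out = 43.3 × 2.576/(3.661 + 2.576) = 17.88 V.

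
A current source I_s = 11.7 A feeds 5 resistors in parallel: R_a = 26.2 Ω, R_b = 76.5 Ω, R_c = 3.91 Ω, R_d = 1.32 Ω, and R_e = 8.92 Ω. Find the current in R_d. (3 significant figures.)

I ≈ 7.53 A

ΣG = 1/26.2 + 1/76.5 + 1/3.91 + 1/1.32 + 1/8.92 = 1.177.
By the current-divider rule, I = I_s · G_k/ΣG = 11.7 × 0.6438 = 7.533 A.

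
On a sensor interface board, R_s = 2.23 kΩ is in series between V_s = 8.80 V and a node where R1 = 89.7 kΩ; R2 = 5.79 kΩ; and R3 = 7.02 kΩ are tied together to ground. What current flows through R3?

I ≈ 0.726 mA

Equivalent of the parallel group: R_p = 3.065 kΩ.
V_A = 8.80 × 3.065/5.295 = 5.094 V.
I(R3) = V_A / R3 = 5.094/7.02 = 0.7256 mA.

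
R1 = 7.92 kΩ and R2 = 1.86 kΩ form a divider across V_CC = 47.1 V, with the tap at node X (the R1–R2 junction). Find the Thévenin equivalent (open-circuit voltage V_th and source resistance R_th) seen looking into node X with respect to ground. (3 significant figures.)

V_th is the unloaded tap voltage: V_CC · R2/(R1+R2) = 47.1 × 0.1902 = 8.958 V.
Zeroing V_CC shorts the top of R1 to ground, so R_th = R1 ‖ R2 = 1.506 kΩ.

V_th ≈ 8.96 V, R_th ≈ 1.51 kΩ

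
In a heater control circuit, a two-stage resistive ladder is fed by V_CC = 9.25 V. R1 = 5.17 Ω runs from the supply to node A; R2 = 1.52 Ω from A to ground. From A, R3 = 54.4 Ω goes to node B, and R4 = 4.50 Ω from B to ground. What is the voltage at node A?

V_A ≈ 2.06 V

Looking into the second stage from A: R3 + R4 = 58.90 Ω appears in parallel with R2.
Effective lower resistance at A: R2 ‖ 58.90 = 1.482 Ω.
V_A = 9.25 × 1.482/(5.17 + 1.482) = 2.061 V.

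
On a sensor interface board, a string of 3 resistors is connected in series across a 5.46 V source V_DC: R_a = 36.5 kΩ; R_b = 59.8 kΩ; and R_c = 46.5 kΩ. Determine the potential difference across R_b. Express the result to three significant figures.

V ≈ 2.29 V

Total series resistance ΣR = 36.5 + 59.8 + 46.5 = 142.8 kΩ.
Voltage divider: V = V_DC · (59.80 / 142.8) = 5.46 × 0.4188 = 2.286 V.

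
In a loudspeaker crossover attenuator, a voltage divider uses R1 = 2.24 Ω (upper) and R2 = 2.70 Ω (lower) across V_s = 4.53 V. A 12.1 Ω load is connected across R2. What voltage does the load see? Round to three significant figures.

First combine the lower leg with the load: R2 ‖ R_L = 2.207 Ω.
Now apply the divider: V_out = 4.53 × 0.4963 = 2.248 V.
(Unloaded it would be 2.48 V; the load pulls it down.)

V_out ≈ 2.25 V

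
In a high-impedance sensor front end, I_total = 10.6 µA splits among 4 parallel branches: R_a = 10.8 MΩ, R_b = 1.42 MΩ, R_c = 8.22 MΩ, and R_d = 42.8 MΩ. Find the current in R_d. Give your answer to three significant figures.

Conductances: ΣG = 1/10.8 + 1/1.42 + 1/8.22 + 1/42.8 = 0.9418 (1/MΩ).
Current divider: I(R_d) = I_total · G_k/ΣG = 10.6 × (0.02336/0.9418) = 10.6 × 0.02481 = 0.2630 µA.

I ≈ 0.263 µA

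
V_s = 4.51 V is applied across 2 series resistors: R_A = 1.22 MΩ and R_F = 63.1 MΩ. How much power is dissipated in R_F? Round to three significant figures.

P ≈ 0.310 µW

Series current I = V_s/ΣR = 4.51/64.32 = 0.07012 µA.
P = I²R = 0.004917 × 63.1 = 0.3102 µW.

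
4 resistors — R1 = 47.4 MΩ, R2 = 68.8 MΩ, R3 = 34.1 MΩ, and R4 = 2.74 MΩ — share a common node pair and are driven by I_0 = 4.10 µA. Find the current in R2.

Total conductance ΣG = 1/47.4 + 1/68.8 + 1/34.1 + 1/2.74 = 0.4299 (units of 1/MΩ).
R2 takes the fraction G_k/ΣG = 0.01453/0.4299 = 0.03381, so I = 4.10 × 0.03381 = 0.1386 µA.

I ≈ 0.139 µA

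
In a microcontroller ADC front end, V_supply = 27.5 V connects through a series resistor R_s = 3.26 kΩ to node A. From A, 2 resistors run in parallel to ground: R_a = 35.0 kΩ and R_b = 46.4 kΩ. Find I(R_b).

Equivalent of the parallel group: R_p = 19.95 kΩ.
Node voltage V_A = V_supply · R_p/(R_s + R_p) = 27.5 × 0.8595 = 23.64 V.
Branch current I = V_A/R_b = 23.64/46.4 = 0.5094 mA.

I ≈ 0.509 mA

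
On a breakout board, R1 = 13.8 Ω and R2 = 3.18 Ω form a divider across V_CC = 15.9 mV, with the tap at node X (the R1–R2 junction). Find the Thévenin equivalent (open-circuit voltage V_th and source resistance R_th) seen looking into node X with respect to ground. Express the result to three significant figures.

V_th ≈ 2.98 mV, R_th ≈ 2.58 Ω

V_th is the unloaded tap voltage: V_CC · R2/(R1+R2) = 15.9 × 0.1873 = 2.978 mV.
Looking into X with the source shorted: R_th = R1·R2/(R1+R2) = 13.80 × 3.18/16.98 = 2.584 Ω.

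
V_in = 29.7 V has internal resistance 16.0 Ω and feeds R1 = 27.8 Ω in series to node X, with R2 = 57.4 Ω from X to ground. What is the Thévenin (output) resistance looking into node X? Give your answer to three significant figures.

R_th ≈ 24.8 Ω

R1' = 16.0 + 27.8 = 43.80 Ω (source resistance + R1).
Zeroing V_in shorts the top of R1' to ground, so R_th = R1' ‖ R2 = 24.84 Ω.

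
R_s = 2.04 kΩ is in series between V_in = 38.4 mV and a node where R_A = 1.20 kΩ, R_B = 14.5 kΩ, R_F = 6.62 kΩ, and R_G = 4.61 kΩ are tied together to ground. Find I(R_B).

Combine the parallel branches: R_p = (1/1.20 + 1/14.5 + 1/6.62 + 1/4.61)⁻¹ = 0.7872 kΩ.
V_A by voltage divider: V_A = 38.4 × 0.7872/(2.04 + 0.7872) = 10.69 mV.
Branch current I = V_A/R_B = 10.69/14.5 = 0.7374 µA.

I ≈ 0.737 µA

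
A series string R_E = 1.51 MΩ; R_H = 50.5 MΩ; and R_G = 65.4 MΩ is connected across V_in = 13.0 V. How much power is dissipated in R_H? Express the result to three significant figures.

P ≈ 0.619 µW

ΣR = 117.4 MΩ → I = 13.0/117.4 = 0.1107 µA.
V(R_H) = I·R = 5.592 V; P = V·I = 5.592 × 0.1107 = 0.6191 µW.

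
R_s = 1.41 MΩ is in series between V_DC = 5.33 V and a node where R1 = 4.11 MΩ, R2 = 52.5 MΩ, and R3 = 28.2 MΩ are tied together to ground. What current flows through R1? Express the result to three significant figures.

I ≈ 0.913 µA

Parallel bank: R_p = 1/(1/4.11 + 1/52.5 + 1/28.2) = 3.358 MΩ.
V_A by voltage divider: V_A = 5.33 × 3.358/(1.41 + 3.358) = 3.754 V.
Branch current I = V_A/R1 = 3.754/4.11 = 0.9133 µA.
(Check via current divider: I_total = 1.118 µA; share G_k/ΣG = 0.8170 → same result.)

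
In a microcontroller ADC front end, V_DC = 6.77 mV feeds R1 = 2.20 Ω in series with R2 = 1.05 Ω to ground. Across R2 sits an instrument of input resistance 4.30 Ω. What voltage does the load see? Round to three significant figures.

R2 ‖ R_L = (1.05 × 4.30)/(1.05 + 4.30) = 0.8439 Ω.
Now apply the divider: V_out = 6.77 × 0.2772 = 1.877 mV.

V_out ≈ 1.88 mV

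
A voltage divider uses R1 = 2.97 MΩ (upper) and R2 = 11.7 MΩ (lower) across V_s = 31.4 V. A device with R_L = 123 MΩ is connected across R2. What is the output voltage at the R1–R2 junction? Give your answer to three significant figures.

R2 ‖ R_L = (11.7 × 123)/(11.7 + 123) = 10.68 MΩ.
Now apply the divider: V_out = 31.4 × 0.7825 = 24.57 V.
(Unloaded it would be 25.0 V; the load pulls it down.)

V_out ≈ 24.6 V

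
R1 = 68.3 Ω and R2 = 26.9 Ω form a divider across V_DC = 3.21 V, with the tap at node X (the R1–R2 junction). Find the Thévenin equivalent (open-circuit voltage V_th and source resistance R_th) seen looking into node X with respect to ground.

V_th ≈ 0.907 V, R_th ≈ 19.3 Ω

Open-circuit (no load on X): V_th = V_DC · R2/(R1 + R2) = 3.21 × 26.9/(68.30 + 26.9) = 0.9070 V.
With V_DC suppressed (replaced by a short), R_th = R1 ‖ R2 = (68.30 × 26.9)/(68.30 + 26.9) = 19.30 Ω.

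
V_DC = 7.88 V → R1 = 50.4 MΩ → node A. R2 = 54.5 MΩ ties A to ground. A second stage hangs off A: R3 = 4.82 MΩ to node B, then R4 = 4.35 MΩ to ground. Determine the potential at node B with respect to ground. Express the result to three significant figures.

Looking into the second stage from A: R3 + R4 = 9.170 MΩ appears in parallel with R2.
R2 ‖ (R3+R4) = 7.849 MΩ.
V_A = 7.88 × 7.849/(50.4 + 7.849) = 1.062 V.
Stage 2 is unloaded, so V_B = V_A · R4/(R3+R4) = 1.062 × 4.35/9.170 = 0.5037 V.

V_B ≈ 0.504 V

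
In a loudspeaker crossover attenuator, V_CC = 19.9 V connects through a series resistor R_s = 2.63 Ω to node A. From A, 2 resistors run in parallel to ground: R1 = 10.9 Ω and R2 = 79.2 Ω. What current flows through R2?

Equivalent of the parallel group: R_p = 9.581 Ω.
V_A by voltage divider: V_A = 19.9 × 9.581/(2.63 + 9.581) = 15.61 V.
I(R2) = V_A / R2 = 15.61/79.2 = 0.1971 A.

I ≈ 0.197 A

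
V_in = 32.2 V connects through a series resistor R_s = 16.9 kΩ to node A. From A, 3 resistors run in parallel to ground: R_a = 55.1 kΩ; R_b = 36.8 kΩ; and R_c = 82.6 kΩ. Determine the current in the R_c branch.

I ≈ 0.198 mA

Equivalent of the parallel group: R_p = 17.41 kΩ.
V_A = 32.2 × 17.41/34.31 = 16.34 V.
Branch current I = V_A/R_c = 16.34/82.6 = 0.1978 mA.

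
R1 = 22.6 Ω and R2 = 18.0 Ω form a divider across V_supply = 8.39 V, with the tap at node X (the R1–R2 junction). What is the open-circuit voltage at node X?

Open-circuit (no load on X): V_th = V_supply · R2/(R1 + R2) = 8.39 × 18.0/(22.60 + 18.0) = 3.720 V.

V_th ≈ 3.72 V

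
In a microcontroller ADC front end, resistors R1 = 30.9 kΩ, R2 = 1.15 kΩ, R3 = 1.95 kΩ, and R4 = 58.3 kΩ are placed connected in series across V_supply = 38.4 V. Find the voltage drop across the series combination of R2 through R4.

V ≈ 25.5 V

Total series resistance ΣR = 30.9 + 1.15 + 1.95 + 58.3 = 92.30 kΩ.
R_{R2..R4} = 1.15 + 1.95 + 58.3 = 61.40 kΩ.
By the voltage-divider rule, V = 38.4 × 61.40/92.30 = 25.54 V.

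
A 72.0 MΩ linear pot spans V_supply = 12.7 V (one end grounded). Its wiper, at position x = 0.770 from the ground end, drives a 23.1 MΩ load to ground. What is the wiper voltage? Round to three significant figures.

V_out ≈ 6.30 V

The pot divides into 16.56 MΩ above the wiper and 55.44 MΩ below.
(x·R_p) ‖ R_L = 16.31 MΩ.
Then V_out = V_supply · 16.31/(16.56 + 16.31) = 6.301 V.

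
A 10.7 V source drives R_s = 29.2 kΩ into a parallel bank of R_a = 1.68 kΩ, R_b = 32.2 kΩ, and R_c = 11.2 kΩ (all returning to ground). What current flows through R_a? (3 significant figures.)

I ≈ 0.291 mA

Combine the parallel branches: R_p = (1/1.68 + 1/32.2 + 1/11.2)⁻¹ = 1.397 kΩ.
Node voltage V_A = V_supply · R_p/(R_s + R_p) = 10.7 × 0.04567 = 0.4887 V.
I(R_a) = V_A / R_a = 0.4887/1.68 = 0.2909 mA.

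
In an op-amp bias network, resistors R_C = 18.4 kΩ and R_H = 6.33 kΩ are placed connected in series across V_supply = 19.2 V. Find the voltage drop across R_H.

V ≈ 4.91 V

Series total: ΣR = 18.4 + 6.33 = 24.73 kΩ.
V = V_supply · R/ΣR = 19.2 × 0.2560 = 4.915 V.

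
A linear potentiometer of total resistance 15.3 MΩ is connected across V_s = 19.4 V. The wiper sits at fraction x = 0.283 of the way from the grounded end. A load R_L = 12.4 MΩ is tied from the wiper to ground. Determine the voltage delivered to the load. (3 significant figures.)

V_out ≈ 4.39 V

Lower segment x·R_p = 4.330 MΩ; upper segment (1−x)·R_p = 10.97 MΩ.
Lower segment in parallel with the load: 4.330 ‖ 12.4 = 3.209 MΩ.
Loaded-divider output: V_out = 19.4 × 0.2263 = 4.391 V.
(Unloaded: V_out = x·V_s = 5.49 V.)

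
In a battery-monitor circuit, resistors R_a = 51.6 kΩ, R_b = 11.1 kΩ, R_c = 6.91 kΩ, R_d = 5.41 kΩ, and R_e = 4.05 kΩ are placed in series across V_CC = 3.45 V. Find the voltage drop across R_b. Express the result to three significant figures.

V ≈ 0.484 V

ΣR = 51.6 + 11.1 + 6.91 + 5.41 + 4.05 = 79.07 kΩ.
By the voltage-divider rule, V = 3.45 × 11.10/79.07 = 0.4843 V.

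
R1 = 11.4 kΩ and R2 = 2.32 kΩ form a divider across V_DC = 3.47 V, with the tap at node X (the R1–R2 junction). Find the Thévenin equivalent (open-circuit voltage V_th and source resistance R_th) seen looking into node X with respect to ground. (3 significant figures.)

With X open, the divider is unloaded: V_th = 3.47 × 2.32/13.72 = 0.5868 V.
Zeroing V_DC shorts the top of R1 to ground, so R_th = R1 ‖ R2 = 1.928 kΩ.

V_th ≈ 0.587 V, R_th ≈ 1.93 kΩ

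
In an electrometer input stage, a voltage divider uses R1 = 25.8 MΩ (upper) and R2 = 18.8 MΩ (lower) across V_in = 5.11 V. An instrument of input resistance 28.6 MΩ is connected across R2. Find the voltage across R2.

V_out ≈ 1.56 V

The load sits in parallel with R2, giving an effective lower resistance R2' = R2·R_L/(R2+R_L) = 11.34 MΩ.
Then V_out = V_in · R2'/(R1 + R2') = 5.11 × 11.34/37.14 = 1.561 V.
(Unloaded it would be 2.15 V; the load pulls it down.)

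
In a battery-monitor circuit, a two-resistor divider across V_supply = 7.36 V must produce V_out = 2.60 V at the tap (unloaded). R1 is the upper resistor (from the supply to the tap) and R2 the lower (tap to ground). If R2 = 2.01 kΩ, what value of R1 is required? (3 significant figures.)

R1 ≈ 3.68 kΩ

V_out/V_supply = R2/(R1+R2) = 0.3533.
R1 = R2·(1/k − 1) = 2.01 × 1.831 = 3.680 kΩ.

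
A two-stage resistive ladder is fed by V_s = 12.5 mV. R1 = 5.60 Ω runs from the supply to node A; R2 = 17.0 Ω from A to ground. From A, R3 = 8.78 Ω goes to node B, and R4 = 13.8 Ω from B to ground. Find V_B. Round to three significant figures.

V_B ≈ 4.84 mV

Looking into the second stage from A: R3 + R4 = 22.58 Ω appears in parallel with R2.
R2 ‖ (R3+R4) = 9.698 Ω.
So V_A = 12.5 × 0.6339 = 7.924 mV.
Stage 2 is unloaded, so V_B = V_A · R4/(R3+R4) = 7.924 × 13.8/22.58 = 4.843 mV.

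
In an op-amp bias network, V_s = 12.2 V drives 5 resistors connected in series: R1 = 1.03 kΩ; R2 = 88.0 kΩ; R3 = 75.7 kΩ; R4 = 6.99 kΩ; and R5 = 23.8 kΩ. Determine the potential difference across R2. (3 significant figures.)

ΣR = 1.03 + 88.0 + 75.7 + 6.99 + 23.8 = 195.5 kΩ.
By the voltage-divider rule, V = 12.2 × 88.00/195.5 = 5.491 V.

V ≈ 5.49 V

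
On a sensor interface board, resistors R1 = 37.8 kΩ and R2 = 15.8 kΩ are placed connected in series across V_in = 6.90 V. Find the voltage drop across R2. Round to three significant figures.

Series total: ΣR = 37.8 + 15.8 = 53.60 kΩ.
By the voltage-divider rule, V = 6.90 × 15.80/53.60 = 2.034 V.

V ≈ 2.03 V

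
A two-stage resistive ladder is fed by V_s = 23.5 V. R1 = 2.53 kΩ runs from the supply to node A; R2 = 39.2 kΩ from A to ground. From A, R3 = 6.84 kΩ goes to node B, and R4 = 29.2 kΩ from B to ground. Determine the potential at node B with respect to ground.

V_B ≈ 16.8 V

Node A sees R2 in parallel with the series input of stage 2, R3 + R4 = 36.04 kΩ.
R2 ‖ (R3+R4) = 18.78 kΩ.
V_A = 23.5 × 18.78/(2.53 + 18.78) = 20.71 V.
Then the unloaded second divider: V_B = V_A × R4/(R3+R4) = 20.71 × 0.8102 = 16.78 V.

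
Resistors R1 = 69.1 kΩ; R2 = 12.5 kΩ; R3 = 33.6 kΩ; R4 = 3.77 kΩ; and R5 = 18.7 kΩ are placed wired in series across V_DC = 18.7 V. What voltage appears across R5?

Total series resistance ΣR = 69.1 + 12.5 + 33.6 + 3.77 + 18.7 = 137.7 kΩ.
By the voltage-divider rule, V = 18.7 × 18.70/137.7 = 2.540 V.

V ≈ 2.54 V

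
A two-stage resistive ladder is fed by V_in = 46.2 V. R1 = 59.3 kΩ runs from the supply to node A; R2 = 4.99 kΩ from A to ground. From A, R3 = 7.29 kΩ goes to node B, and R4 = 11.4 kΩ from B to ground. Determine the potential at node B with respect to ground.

V_B ≈ 1.76 V

The second stage (R3 + R4 = 18.69 kΩ) loads node A in parallel with R2.
Effective lower resistance at A: R2 ‖ 18.69 = 3.938 kΩ.
So V_A = 46.2 × 0.06228 = 2.877 V.
V_B = V_A × 0.6100 = 1.755 V.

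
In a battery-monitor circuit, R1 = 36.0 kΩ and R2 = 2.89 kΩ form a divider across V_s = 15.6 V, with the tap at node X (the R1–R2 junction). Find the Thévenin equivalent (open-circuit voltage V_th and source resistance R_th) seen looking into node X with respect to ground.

V_th ≈ 1.16 V, R_th ≈ 2.68 kΩ

With X open, the divider is unloaded: V_th = 15.6 × 2.89/38.89 = 1.159 V.
With V_s suppressed (replaced by a short), R_th = R1 ‖ R2 = (36.00 × 2.89)/(36.00 + 2.89) = 2.675 kΩ.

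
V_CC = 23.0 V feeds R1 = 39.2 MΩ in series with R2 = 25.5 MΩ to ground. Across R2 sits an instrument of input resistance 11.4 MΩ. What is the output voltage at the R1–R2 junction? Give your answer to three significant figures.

R2 ‖ R_L = (25.5 × 11.4)/(25.5 + 11.4) = 7.878 MΩ.
Then V_out = V_CC · R2'/(R1 + R2') = 23.0 × 7.878/47.08 = 3.849 V.

V_out ≈ 3.85 V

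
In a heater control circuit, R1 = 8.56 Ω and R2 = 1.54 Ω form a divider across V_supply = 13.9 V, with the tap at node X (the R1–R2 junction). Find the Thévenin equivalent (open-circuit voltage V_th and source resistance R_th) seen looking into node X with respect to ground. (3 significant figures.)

With X open, the divider is unloaded: V_th = 13.9 × 1.54/10.10 = 2.119 V.
With V_supply suppressed (replaced by a short), R_th = R1 ‖ R2 = (8.560 × 1.54)/(8.560 + 1.54) = 1.305 Ω.

V_th ≈ 2.12 V, R_th ≈ 1.31 Ω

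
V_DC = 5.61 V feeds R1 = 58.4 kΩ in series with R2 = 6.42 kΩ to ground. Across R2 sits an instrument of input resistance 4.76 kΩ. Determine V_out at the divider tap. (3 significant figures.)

V_out ≈ 0.251 V

R2 ‖ R_L = (6.42 × 4.76)/(6.42 + 4.76) = 2.733 kΩ.
Voltage divider with the loaded lower leg: V_out = 5.61 × 2.733/(58.4 + 2.733) = 5.61 × 0.04471 = 0.2508 V.
(Unloaded it would be 0.556 V; the load pulls it down.)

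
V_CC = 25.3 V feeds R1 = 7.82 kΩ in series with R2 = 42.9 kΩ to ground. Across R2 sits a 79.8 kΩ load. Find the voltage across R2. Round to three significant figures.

R2 ‖ R_L = (42.9 × 79.8)/(42.9 + 79.8) = 27.90 kΩ.
Voltage divider with the loaded lower leg: V_out = 25.3 × 27.90/(7.82 + 27.90) = 25.3 × 0.7811 = 19.76 V.
(Unloaded it would be 21.4 V; the load pulls it down.)

V_out ≈ 19.8 V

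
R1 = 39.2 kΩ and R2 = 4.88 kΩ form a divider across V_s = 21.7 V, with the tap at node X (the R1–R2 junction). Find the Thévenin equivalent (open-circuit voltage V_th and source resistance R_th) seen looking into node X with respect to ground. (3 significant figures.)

V_th ≈ 2.40 V, R_th ≈ 4.34 kΩ

With X open, the divider is unloaded: V_th = 21.7 × 4.88/44.08 = 2.402 V.
Looking into X with the source shorted: R_th = R1·R2/(R1+R2) = 39.20 × 4.88/44.08 = 4.340 kΩ.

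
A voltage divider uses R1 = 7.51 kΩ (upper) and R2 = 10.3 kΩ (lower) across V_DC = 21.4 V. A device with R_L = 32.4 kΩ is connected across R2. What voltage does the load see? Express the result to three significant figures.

V_out ≈ 10.9 V

R2 ‖ R_L = (10.3 × 32.4)/(10.3 + 32.4) = 7.815 kΩ.
Voltage divider with the loaded lower leg: V_out = 21.4 × 7.815/(7.51 + 7.815) = 21.4 × 0.5100 = 10.91 V.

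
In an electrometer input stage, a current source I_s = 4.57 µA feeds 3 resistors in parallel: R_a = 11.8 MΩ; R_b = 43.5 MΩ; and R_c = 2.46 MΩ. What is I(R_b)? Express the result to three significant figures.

ΣG = 1/11.8 + 1/43.5 + 1/2.46 = 0.5142.
By the current-divider rule, I = I_s · G_k/ΣG = 4.57 × 0.04470 = 0.2043 µA.

I ≈ 0.204 µA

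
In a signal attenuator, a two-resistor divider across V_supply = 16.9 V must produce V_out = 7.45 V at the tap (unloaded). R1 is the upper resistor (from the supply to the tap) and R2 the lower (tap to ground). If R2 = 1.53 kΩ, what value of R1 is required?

R1 ≈ 1.94 kΩ

The divider ratio is R2/(R1+R2) = 7.45/16.9 = 0.4408.
So R1 = R2 · (V_supply/V_out − 1) = 1.53 × (16.9/7.45 − 1) = 1.53 × 1.268 = 1.941 kΩ.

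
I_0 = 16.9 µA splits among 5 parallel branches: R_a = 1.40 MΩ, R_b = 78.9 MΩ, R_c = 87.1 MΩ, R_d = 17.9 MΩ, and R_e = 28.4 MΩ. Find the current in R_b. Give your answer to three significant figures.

ΣG = 1/1.40 + 1/78.9 + 1/87.1 + 1/17.9 + 1/28.4 = 0.8295.
Current divider: I(R_b) = I_0 · G_k/ΣG = 16.9 × (0.01267/0.8295) = 16.9 × 0.01528 = 0.2582 µA.

I ≈ 0.258 µA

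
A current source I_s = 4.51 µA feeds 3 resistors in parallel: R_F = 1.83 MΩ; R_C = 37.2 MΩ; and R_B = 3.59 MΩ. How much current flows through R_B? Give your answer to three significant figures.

I ≈ 1.47 µA

Conductances: ΣG = 1/1.83 + 1/37.2 + 1/3.59 = 0.8519 (1/MΩ).
By the current-divider rule, I = I_s · G_k/ΣG = 4.51 × 0.3270 = 1.475 µA.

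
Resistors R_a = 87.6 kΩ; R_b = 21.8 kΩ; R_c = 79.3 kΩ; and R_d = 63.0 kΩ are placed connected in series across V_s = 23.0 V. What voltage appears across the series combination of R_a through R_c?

Total series resistance ΣR = 87.6 + 21.8 + 79.3 + 63.0 = 251.7 kΩ.
R_{R_a..R_c} = 87.6 + 21.8 + 79.3 = 188.7 kΩ.
Voltage divider: V = V_s · (188.7 / 251.7) = 23.0 × 0.7497 = 17.24 V.

V ≈ 17.2 V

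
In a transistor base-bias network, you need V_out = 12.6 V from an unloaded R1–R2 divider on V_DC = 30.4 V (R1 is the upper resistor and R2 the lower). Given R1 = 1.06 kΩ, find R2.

V_out/V_DC = R2/(R1+R2) = 0.4145.
Rearranging, R2 = R1·k/(1−k) = 1.06 × 0.7079 = 0.7503 kΩ.

R2 ≈ 0.750 kΩ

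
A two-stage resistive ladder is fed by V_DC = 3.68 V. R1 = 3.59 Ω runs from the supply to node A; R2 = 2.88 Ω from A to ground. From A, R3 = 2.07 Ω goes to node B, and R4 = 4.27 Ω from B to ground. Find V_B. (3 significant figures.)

Node A sees R2 in parallel with the series input of stage 2, R3 + R4 = 6.340 Ω.
R2 ‖ (R3+R4) = 1.980 Ω.
So V_A = 3.68 × 0.3555 = 1.308 V.
Stage 2 is unloaded, so V_B = V_A · R4/(R3+R4) = 1.308 × 4.27/6.340 = 0.8812 V.

V_B ≈ 0.881 V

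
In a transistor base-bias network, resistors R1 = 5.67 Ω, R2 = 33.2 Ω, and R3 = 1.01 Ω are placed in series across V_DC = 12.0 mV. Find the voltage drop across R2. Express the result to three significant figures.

Series total: ΣR = 5.67 + 33.2 + 1.01 = 39.88 Ω.
By the voltage-divider rule, V = 12.0 × 33.20/39.88 = 9.990 mV.

V ≈ 9.99 mV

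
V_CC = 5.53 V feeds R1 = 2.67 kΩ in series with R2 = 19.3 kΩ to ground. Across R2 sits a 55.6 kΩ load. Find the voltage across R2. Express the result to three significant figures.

V_out ≈ 4.66 V

First combine the lower leg with the load: R2 ‖ R_L = 14.33 kΩ.
Then V_out = V_CC · R2'/(R1 + R2') = 5.53 × 14.33/17.00 = 4.661 V.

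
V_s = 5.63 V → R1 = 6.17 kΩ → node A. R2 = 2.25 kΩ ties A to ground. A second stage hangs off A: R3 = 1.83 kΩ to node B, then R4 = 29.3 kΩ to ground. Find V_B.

V_B ≈ 1.34 V

Node A sees R2 in parallel with the series input of stage 2, R3 + R4 = 31.13 kΩ.
R2 ‖ (R3+R4) = 2.098 kΩ.
So V_A = 5.63 × 0.2538 = 1.429 V.
V_B = V_A × 0.9412 = 1.345 V.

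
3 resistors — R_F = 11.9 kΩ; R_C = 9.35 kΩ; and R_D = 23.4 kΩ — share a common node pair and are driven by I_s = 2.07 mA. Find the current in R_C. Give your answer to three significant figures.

I ≈ 0.947 mA

Total conductance ΣG = 1/11.9 + 1/9.35 + 1/23.4 = 0.2337 (units of 1/kΩ).
R_C takes the fraction G_k/ΣG = 0.1070/0.2337 = 0.4576, so I = 2.07 × 0.4576 = 0.9472 mA.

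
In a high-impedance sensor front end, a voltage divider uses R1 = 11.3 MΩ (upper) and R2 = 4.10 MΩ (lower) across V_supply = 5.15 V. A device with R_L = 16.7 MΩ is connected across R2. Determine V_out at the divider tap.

The load sits in parallel with R2, giving an effective lower resistance R2' = R2·R_L/(R2+R_L) = 3.292 MΩ.
Voltage divider with the loaded lower leg: V_out = 5.15 × 3.292/(11.3 + 3.292) = 5.15 × 0.2256 = 1.162 V.
(Unloaded it would be 1.37 V; the load pulls it down.)

V_out ≈ 1.16 V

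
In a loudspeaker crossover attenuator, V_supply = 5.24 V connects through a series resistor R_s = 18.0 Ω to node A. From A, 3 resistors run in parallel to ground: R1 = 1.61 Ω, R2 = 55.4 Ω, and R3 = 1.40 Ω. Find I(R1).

I ≈ 0.128 A

Equivalent of the parallel group: R_p = 0.7389 Ω.
Node voltage V_A = V_supply · R_p/(R_s + R_p) = 5.24 × 0.03943 = 0.2066 V.
Branch current I = V_A/R1 = 0.2066/1.61 = 0.1283 A.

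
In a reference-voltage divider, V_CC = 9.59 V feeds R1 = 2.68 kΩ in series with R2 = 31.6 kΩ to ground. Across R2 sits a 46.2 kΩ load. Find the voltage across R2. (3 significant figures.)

First combine the lower leg with the load: R2 ‖ R_L = 18.77 kΩ.
Now apply the divider: V_out = 9.59 × 0.8750 = 8.392 V.

V_out ≈ 8.39 V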